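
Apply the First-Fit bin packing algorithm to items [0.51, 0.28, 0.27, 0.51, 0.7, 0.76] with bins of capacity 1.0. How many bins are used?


Place items sequentially using First-Fit:
  Item 0.51 -> new Bin 1
  Item 0.28 -> Bin 1 (now 0.79)
  Item 0.27 -> new Bin 2
  Item 0.51 -> Bin 2 (now 0.78)
  Item 0.7 -> new Bin 3
  Item 0.76 -> new Bin 4
Total bins used = 4

4


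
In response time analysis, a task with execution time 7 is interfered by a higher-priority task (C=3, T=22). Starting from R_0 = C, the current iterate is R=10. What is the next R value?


R_next = C + ceil(R_prev / T_hp) * C_hp
ceil(10 / 22) = ceil(0.4545) = 1
Interference = 1 * 3 = 3
R_next = 7 + 3 = 10
R_next = R_prev, so the iteration has converged (response time = 10).

10


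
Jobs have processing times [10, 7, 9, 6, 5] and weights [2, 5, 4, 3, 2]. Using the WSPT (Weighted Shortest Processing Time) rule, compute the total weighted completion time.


Compute p/w ratios and sort ascending (WSPT): [(7, 5), (6, 3), (9, 4), (5, 2), (10, 2)]
Compute weighted completion times:
  Job (p=7,w=5): C=7, w*C=5*7=35
  Job (p=6,w=3): C=13, w*C=3*13=39
  Job (p=9,w=4): C=22, w*C=4*22=88
  Job (p=5,w=2): C=27, w*C=2*27=54
  Job (p=10,w=2): C=37, w*C=2*37=74
Total weighted completion time = 290

290


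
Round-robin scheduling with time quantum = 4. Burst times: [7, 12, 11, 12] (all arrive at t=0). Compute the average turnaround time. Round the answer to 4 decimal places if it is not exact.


Time quantum = 4
Execution trace:
  J1 runs 4 units, time = 4
  J2 runs 4 units, time = 8
  J3 runs 4 units, time = 12
  J4 runs 4 units, time = 16
  J1 runs 3 units, time = 19
  J2 runs 4 units, time = 23
  J3 runs 4 units, time = 27
  J4 runs 4 units, time = 31
  J2 runs 4 units, time = 35
  J3 runs 3 units, time = 38
  J4 runs 4 units, time = 42
Finish times: [19, 35, 38, 42]
Average turnaround = 134/4 = 33.5

33.5


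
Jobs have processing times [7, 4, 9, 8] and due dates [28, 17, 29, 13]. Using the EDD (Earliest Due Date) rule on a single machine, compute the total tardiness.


Sort by due date (EDD order): [(8, 13), (4, 17), (7, 28), (9, 29)]
Compute completion times and tardiness:
  Job 1: p=8, d=13, C=8, tardiness=max(0,8-13)=0
  Job 2: p=4, d=17, C=12, tardiness=max(0,12-17)=0
  Job 3: p=7, d=28, C=19, tardiness=max(0,19-28)=0
  Job 4: p=9, d=29, C=28, tardiness=max(0,28-29)=0
Total tardiness = 0

0


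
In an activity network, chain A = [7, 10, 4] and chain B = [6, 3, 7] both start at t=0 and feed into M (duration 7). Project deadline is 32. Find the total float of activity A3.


Forward pass: ES(A3) = sum of predecessors on chain A = 17
EF = ES + duration = 17 + 4 = 21
Backward pass: LF(M) = deadline = 32; LS(M) = 32 - 7 = 25
LF(A3) = LS(M) - sum(successors on chain A) = 25 - 0 = 25
LS = LF - duration = 25 - 4 = 21
Total float = LS - ES = 21 - 17 = 4

4


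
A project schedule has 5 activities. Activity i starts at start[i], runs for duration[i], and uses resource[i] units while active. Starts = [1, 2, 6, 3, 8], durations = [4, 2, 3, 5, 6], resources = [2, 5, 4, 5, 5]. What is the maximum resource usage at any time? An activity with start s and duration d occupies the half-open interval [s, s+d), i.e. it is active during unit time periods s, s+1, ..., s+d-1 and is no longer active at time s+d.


Each activity i is active on [start_i, start_i + duration_i).
Compute total resource usage per time slot:
  t=0: active resources = [], total = 0
  t=1: active resources = [2], total = 2
  t=2: active resources = [2, 5], total = 7
  t=3: active resources = [2, 5, 5], total = 12
  t=4: active resources = [2, 5], total = 7
  t=5: active resources = [5], total = 5
  t=6: active resources = [4, 5], total = 9
  t=7: active resources = [4, 5], total = 9
  t=8: active resources = [4, 5], total = 9
  t=9: active resources = [5], total = 5
  t=10: active resources = [5], total = 5
  t=11: active resources = [5], total = 5
  t=12: active resources = [5], total = 5
  t=13: active resources = [5], total = 5
Peak resource demand = 12

12


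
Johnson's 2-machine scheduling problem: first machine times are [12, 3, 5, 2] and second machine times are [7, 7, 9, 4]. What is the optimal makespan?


Apply Johnson's rule:
  Group 1 (a <= b): [(4, 2, 4), (2, 3, 7), (3, 5, 9)]
  Group 2 (a > b): [(1, 12, 7)]
Optimal job order: [4, 2, 3, 1]
Schedule:
  Job 4: M1 done at 2, M2 done at 6
  Job 2: M1 done at 5, M2 done at 13
  Job 3: M1 done at 10, M2 done at 22
  Job 1: M1 done at 22, M2 done at 29
Makespan = 29

29


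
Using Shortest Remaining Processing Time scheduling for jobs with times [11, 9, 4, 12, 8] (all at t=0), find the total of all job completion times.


Since all jobs arrive at t=0, SRPT equals SPT ordering.
SPT order: [4, 8, 9, 11, 12]
Completion times:
  Job 1: p=4, C=4
  Job 2: p=8, C=12
  Job 3: p=9, C=21
  Job 4: p=11, C=32
  Job 5: p=12, C=44
Total completion time = 4 + 12 + 21 + 32 + 44 = 113

113


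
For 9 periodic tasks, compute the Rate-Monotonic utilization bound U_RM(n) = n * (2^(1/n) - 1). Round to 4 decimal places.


Compute 2^(1/9) = 1.0800597389
Subtract 1: 1.0800597389 - 1 = 0.0800597389
Multiply by n: 9 * 0.0800597389 = 0.7205376501
Round to 4 dp: 0.7205

0.7205


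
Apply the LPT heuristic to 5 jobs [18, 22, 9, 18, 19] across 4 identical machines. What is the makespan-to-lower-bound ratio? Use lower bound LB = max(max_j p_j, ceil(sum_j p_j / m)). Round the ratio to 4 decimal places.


LPT order: [22, 19, 18, 18, 9]
Machine loads after assignment: [22, 19, 27, 18]
LPT makespan = 27
Lower bound = max(max_job, ceil(total/4)) = max(22, 22) = 22
Ratio = 27 / 22 = 1.2273

1.2273


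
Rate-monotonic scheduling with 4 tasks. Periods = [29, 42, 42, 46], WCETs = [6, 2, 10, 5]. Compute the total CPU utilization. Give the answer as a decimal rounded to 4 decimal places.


Compute individual utilizations (exact fractions):
  Task 1: C/T = 6/29 (approx. 0.2069)
  Task 2: C/T = 2/42 = 1/21 (approx. 0.0476)
  Task 3: C/T = 10/42 = 5/21 (approx. 0.2381)
  Task 4: C/T = 5/46 (approx. 0.1087)
Total utilization U = 6/29 + 1/21 + 5/21 + 5/46 = 5615/9338
Rounded to 4 decimal places: U = 0.6013
RM (Liu & Layland) bound for 4 tasks = 0.756828; compare with U = 5615/9338 (approx. 0.601306)
U <= bound, so schedulable by RM sufficient condition.

0.6013


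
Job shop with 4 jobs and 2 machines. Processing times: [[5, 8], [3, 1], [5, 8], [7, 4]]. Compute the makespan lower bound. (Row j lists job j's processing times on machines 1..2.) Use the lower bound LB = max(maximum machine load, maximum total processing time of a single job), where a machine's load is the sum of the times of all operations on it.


Machine loads:
  Machine 1: 5 + 3 + 5 + 7 = 20
  Machine 2: 8 + 1 + 8 + 4 = 21
Max machine load = 21
Job totals:
  Job 1: 13
  Job 2: 4
  Job 3: 13
  Job 4: 11
Max job total = 13
Lower bound = max(21, 13) = 21

21


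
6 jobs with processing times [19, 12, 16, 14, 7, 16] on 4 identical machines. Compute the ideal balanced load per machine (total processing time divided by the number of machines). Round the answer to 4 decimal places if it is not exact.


Total processing time = 19 + 12 + 16 + 14 + 7 + 16 = 84
Number of machines = 4
Ideal balanced load = 84 / 4 = 21.0

21.0


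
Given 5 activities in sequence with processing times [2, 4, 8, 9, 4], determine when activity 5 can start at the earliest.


Activity 5 starts after activities 1 through 4 complete.
Predecessor durations: [2, 4, 8, 9]
ES = 2 + 4 + 8 + 9 = 23

23


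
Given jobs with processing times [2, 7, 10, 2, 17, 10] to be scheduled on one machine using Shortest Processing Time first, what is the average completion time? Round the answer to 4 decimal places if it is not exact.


Sort jobs by processing time (SPT order): [2, 2, 7, 10, 10, 17]
Compute completion times sequentially:
  Job 1: processing = 2, completes at 2
  Job 2: processing = 2, completes at 4
  Job 3: processing = 7, completes at 11
  Job 4: processing = 10, completes at 21
  Job 5: processing = 10, completes at 31
  Job 6: processing = 17, completes at 48
Sum of completion times = 117
Average completion time = 117/6 = 19.5

19.5


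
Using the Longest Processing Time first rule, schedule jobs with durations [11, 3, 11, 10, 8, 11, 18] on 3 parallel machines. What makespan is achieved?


Sort jobs in decreasing order (LPT): [18, 11, 11, 11, 10, 8, 3]
Assign each job to the least loaded machine:
  Machine 1: jobs [18, 8], load = 26
  Machine 2: jobs [11, 11], load = 22
  Machine 3: jobs [11, 10, 3], load = 24
Makespan = max load = 26

26


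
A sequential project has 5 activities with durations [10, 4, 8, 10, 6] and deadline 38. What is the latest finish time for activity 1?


LF(activity 1) = deadline - sum of successor durations
Successors: activities 2 through 5 with durations [4, 8, 10, 6]
Sum of successor durations = 28
LF = 38 - 28 = 10

10


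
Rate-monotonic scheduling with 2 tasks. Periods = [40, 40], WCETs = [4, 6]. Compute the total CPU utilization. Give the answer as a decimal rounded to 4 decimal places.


Compute individual utilizations (exact fractions):
  Task 1: C/T = 4/40 = 1/10 (approx. 0.1)
  Task 2: C/T = 6/40 = 3/20 (approx. 0.15)
Total utilization U = 1/10 + 3/20 = 1/4
Rounded to 4 decimal places: U = 0.2500
RM (Liu & Layland) bound for 2 tasks = 0.828427; compare with U = 1/4 (approx. 0.250000)
U <= bound, so schedulable by RM sufficient condition.

0.2500


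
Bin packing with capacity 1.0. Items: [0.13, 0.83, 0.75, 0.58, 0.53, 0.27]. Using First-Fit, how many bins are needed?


Place items sequentially using First-Fit:
  Item 0.13 -> new Bin 1
  Item 0.83 -> Bin 1 (now 0.96)
  Item 0.75 -> new Bin 2
  Item 0.58 -> new Bin 3
  Item 0.53 -> new Bin 4
  Item 0.27 -> Bin 3 (now 0.85)
Total bins used = 4

4


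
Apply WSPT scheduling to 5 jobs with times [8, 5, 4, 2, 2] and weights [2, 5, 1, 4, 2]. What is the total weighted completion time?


Compute p/w ratios and sort ascending (WSPT): [(2, 4), (5, 5), (2, 2), (8, 2), (4, 1)]
Compute weighted completion times:
  Job (p=2,w=4): C=2, w*C=4*2=8
  Job (p=5,w=5): C=7, w*C=5*7=35
  Job (p=2,w=2): C=9, w*C=2*9=18
  Job (p=8,w=2): C=17, w*C=2*17=34
  Job (p=4,w=1): C=21, w*C=1*21=21
Total weighted completion time = 116

116


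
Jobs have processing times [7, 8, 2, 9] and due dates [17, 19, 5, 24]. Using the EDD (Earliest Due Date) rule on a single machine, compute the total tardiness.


Sort by due date (EDD order): [(2, 5), (7, 17), (8, 19), (9, 24)]
Compute completion times and tardiness:
  Job 1: p=2, d=5, C=2, tardiness=max(0,2-5)=0
  Job 2: p=7, d=17, C=9, tardiness=max(0,9-17)=0
  Job 3: p=8, d=19, C=17, tardiness=max(0,17-19)=0
  Job 4: p=9, d=24, C=26, tardiness=max(0,26-24)=2
Total tardiness = 2

2


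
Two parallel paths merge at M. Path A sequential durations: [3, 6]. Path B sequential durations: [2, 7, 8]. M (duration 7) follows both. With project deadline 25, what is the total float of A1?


Forward pass: ES(A1) = sum of predecessors on chain A = 0
EF = ES + duration = 0 + 3 = 3
Backward pass: LF(M) = deadline = 25; LS(M) = 25 - 7 = 18
LF(A1) = LS(M) - sum(successors on chain A) = 18 - 6 = 12
LS = LF - duration = 12 - 3 = 9
Total float = LS - ES = 9 - 0 = 9

9


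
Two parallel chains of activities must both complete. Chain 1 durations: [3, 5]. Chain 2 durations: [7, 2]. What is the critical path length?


Path A total = 3 + 5 = 8
Path B total = 7 + 2 = 9
Critical path = longest path = max(8, 9) = 9

9


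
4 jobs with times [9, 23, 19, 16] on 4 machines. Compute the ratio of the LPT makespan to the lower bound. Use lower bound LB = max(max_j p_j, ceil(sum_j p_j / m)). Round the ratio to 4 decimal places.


LPT order: [23, 19, 16, 9]
Machine loads after assignment: [23, 19, 16, 9]
LPT makespan = 23
Lower bound = max(max_job, ceil(total/4)) = max(23, 17) = 23
Ratio = 23 / 23 = 1.0

1.0


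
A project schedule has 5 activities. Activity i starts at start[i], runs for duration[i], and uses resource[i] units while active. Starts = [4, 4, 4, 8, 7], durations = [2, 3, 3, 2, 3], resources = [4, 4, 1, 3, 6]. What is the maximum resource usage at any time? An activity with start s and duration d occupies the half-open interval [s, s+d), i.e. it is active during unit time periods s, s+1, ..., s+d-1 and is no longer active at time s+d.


Each activity i is active on [start_i, start_i + duration_i).
Compute total resource usage per time slot:
  t=0: active resources = [], total = 0
  t=1: active resources = [], total = 0
  t=2: active resources = [], total = 0
  t=3: active resources = [], total = 0
  t=4: active resources = [4, 4, 1], total = 9
  t=5: active resources = [4, 4, 1], total = 9
  t=6: active resources = [4, 1], total = 5
  t=7: active resources = [6], total = 6
  t=8: active resources = [3, 6], total = 9
  t=9: active resources = [3, 6], total = 9
Peak resource demand = 9

9


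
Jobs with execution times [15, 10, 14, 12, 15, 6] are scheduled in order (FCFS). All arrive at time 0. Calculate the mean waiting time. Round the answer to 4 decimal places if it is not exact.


FCFS order (as given): [15, 10, 14, 12, 15, 6]
Waiting times:
  Job 1: wait = 0
  Job 2: wait = 15
  Job 3: wait = 25
  Job 4: wait = 39
  Job 5: wait = 51
  Job 6: wait = 66
Sum of waiting times = 196
Average waiting time = 196/6 = 32.6667

32.6667


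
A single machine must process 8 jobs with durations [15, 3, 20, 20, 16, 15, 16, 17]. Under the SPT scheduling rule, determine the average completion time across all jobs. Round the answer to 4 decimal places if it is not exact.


Sort jobs by processing time (SPT order): [3, 15, 15, 16, 16, 17, 20, 20]
Compute completion times sequentially:
  Job 1: processing = 3, completes at 3
  Job 2: processing = 15, completes at 18
  Job 3: processing = 15, completes at 33
  Job 4: processing = 16, completes at 49
  Job 5: processing = 16, completes at 65
  Job 6: processing = 17, completes at 82
  Job 7: processing = 20, completes at 102
  Job 8: processing = 20, completes at 122
Sum of completion times = 474
Average completion time = 474/8 = 59.25

59.25


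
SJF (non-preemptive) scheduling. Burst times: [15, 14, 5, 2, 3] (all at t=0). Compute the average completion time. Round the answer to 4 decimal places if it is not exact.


SJF order (ascending): [2, 3, 5, 14, 15]
Completion times:
  Job 1: burst=2, C=2
  Job 2: burst=3, C=5
  Job 3: burst=5, C=10
  Job 4: burst=14, C=24
  Job 5: burst=15, C=39
Average completion = 80/5 = 16.0

16.0


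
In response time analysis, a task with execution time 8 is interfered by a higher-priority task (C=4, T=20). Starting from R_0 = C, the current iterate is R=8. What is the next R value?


R_next = C + ceil(R_prev / T_hp) * C_hp
ceil(8 / 20) = ceil(0.4) = 1
Interference = 1 * 4 = 4
R_next = 8 + 4 = 12

12


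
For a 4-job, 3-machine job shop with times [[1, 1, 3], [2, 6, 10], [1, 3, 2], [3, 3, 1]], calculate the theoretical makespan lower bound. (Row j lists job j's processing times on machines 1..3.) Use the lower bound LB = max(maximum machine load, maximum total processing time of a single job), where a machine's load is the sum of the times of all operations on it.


Machine loads:
  Machine 1: 1 + 2 + 1 + 3 = 7
  Machine 2: 1 + 6 + 3 + 3 = 13
  Machine 3: 3 + 10 + 2 + 1 = 16
Max machine load = 16
Job totals:
  Job 1: 5
  Job 2: 18
  Job 3: 6
  Job 4: 7
Max job total = 18
Lower bound = max(16, 18) = 18

18


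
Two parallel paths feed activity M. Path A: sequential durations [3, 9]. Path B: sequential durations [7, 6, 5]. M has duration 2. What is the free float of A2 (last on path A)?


ES(A2) = sum of predecessors on chain A = 3
EF(A2) = ES + duration = 3 + 9 = 12
Successor of A2 is M. ES(M) = max(sum(A), sum(B)) = max(12, 18) = 18
Free float = ES(successor) - EF(current) = 18 - 12 = 6

6


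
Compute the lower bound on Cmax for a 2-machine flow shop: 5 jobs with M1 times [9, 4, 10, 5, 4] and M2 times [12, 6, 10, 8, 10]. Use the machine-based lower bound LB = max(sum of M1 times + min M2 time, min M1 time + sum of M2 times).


LB1 = sum(M1 times) + min(M2 times) = 32 + 6 = 38
LB2 = min(M1 times) + sum(M2 times) = 4 + 46 = 50
Lower bound = max(LB1, LB2) = max(38, 50) = 50

50


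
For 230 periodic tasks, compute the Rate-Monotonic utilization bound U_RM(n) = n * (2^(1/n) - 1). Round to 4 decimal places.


Compute 2^(1/230) = 1.0030182291
Subtract 1: 1.0030182291 - 1 = 0.0030182291
Multiply by n: 230 * 0.0030182291 = 0.6941926930
Round to 4 dp: 0.6942

0.6942


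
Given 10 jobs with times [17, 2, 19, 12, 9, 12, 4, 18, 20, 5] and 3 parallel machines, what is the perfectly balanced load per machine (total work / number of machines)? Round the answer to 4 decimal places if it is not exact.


Total processing time = 17 + 2 + 19 + 12 + 9 + 12 + 4 + 18 + 20 + 5 = 118
Number of machines = 3
Ideal balanced load = 118 / 3 = 39.3333

39.3333


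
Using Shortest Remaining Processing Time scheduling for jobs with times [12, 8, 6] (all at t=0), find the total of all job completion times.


Since all jobs arrive at t=0, SRPT equals SPT ordering.
SPT order: [6, 8, 12]
Completion times:
  Job 1: p=6, C=6
  Job 2: p=8, C=14
  Job 3: p=12, C=26
Total completion time = 6 + 14 + 26 = 46

46


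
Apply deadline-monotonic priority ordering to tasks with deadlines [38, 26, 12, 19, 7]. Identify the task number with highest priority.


Sort tasks by relative deadline (ascending):
  Task 5: deadline = 7
  Task 3: deadline = 12
  Task 4: deadline = 19
  Task 2: deadline = 26
  Task 1: deadline = 38
Priority order (highest first): [5, 3, 4, 2, 1]
Highest priority task = 5

5


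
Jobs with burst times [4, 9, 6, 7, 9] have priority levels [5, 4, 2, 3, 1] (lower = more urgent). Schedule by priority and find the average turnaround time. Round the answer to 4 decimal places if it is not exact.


Sort by priority (ascending = highest first):
Order: [(1, 9), (2, 6), (3, 7), (4, 9), (5, 4)]
Completion times:
  Priority 1, burst=9, C=9
  Priority 2, burst=6, C=15
  Priority 3, burst=7, C=22
  Priority 4, burst=9, C=31
  Priority 5, burst=4, C=35
Average turnaround = 112/5 = 22.4

22.4


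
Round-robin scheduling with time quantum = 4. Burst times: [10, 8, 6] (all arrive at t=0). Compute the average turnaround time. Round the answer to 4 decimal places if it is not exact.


Time quantum = 4
Execution trace:
  J1 runs 4 units, time = 4
  J2 runs 4 units, time = 8
  J3 runs 4 units, time = 12
  J1 runs 4 units, time = 16
  J2 runs 4 units, time = 20
  J3 runs 2 units, time = 22
  J1 runs 2 units, time = 24
Finish times: [24, 20, 22]
Average turnaround = 66/3 = 22.0

22.0


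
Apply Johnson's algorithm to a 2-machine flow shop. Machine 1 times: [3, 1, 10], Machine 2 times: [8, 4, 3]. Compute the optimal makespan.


Apply Johnson's rule:
  Group 1 (a <= b): [(2, 1, 4), (1, 3, 8)]
  Group 2 (a > b): [(3, 10, 3)]
Optimal job order: [2, 1, 3]
Schedule:
  Job 2: M1 done at 1, M2 done at 5
  Job 1: M1 done at 4, M2 done at 13
  Job 3: M1 done at 14, M2 done at 17
Makespan = 17

17


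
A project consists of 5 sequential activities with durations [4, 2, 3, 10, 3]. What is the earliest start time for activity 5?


Activity 5 starts after activities 1 through 4 complete.
Predecessor durations: [4, 2, 3, 10]
ES = 4 + 2 + 3 + 10 = 19

19


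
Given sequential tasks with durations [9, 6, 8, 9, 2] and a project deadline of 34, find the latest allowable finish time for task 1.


LF(activity 1) = deadline - sum of successor durations
Successors: activities 2 through 5 with durations [6, 8, 9, 2]
Sum of successor durations = 25
LF = 34 - 25 = 9

9


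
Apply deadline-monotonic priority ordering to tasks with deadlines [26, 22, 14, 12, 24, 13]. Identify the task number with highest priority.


Sort tasks by relative deadline (ascending):
  Task 4: deadline = 12
  Task 6: deadline = 13
  Task 3: deadline = 14
  Task 2: deadline = 22
  Task 5: deadline = 24
  Task 1: deadline = 26
Priority order (highest first): [4, 6, 3, 2, 5, 1]
Highest priority task = 4

4


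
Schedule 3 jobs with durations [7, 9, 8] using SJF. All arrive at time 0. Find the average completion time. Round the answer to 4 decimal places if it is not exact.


SJF order (ascending): [7, 8, 9]
Completion times:
  Job 1: burst=7, C=7
  Job 2: burst=8, C=15
  Job 3: burst=9, C=24
Average completion = 46/3 = 15.3333

15.3333


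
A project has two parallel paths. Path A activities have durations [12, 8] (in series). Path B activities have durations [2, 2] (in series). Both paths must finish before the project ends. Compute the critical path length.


Path A total = 12 + 8 = 20
Path B total = 2 + 2 = 4
Critical path = longest path = max(20, 4) = 20

20


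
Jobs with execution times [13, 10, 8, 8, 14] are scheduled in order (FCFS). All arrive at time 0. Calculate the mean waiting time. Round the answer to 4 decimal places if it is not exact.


FCFS order (as given): [13, 10, 8, 8, 14]
Waiting times:
  Job 1: wait = 0
  Job 2: wait = 13
  Job 3: wait = 23
  Job 4: wait = 31
  Job 5: wait = 39
Sum of waiting times = 106
Average waiting time = 106/5 = 21.2

21.2


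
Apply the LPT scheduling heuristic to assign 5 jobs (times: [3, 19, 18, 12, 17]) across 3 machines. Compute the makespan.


Sort jobs in decreasing order (LPT): [19, 18, 17, 12, 3]
Assign each job to the least loaded machine:
  Machine 1: jobs [19], load = 19
  Machine 2: jobs [18, 3], load = 21
  Machine 3: jobs [17, 12], load = 29
Makespan = max load = 29

29


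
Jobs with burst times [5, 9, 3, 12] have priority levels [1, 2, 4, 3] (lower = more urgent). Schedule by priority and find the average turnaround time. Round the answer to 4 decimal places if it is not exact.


Sort by priority (ascending = highest first):
Order: [(1, 5), (2, 9), (3, 12), (4, 3)]
Completion times:
  Priority 1, burst=5, C=5
  Priority 2, burst=9, C=14
  Priority 3, burst=12, C=26
  Priority 4, burst=3, C=29
Average turnaround = 74/4 = 18.5

18.5


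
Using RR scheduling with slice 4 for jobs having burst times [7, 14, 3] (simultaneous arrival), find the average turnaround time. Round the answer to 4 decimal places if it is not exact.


Time quantum = 4
Execution trace:
  J1 runs 4 units, time = 4
  J2 runs 4 units, time = 8
  J3 runs 3 units, time = 11
  J1 runs 3 units, time = 14
  J2 runs 4 units, time = 18
  J2 runs 4 units, time = 22
  J2 runs 2 units, time = 24
Finish times: [14, 24, 11]
Average turnaround = 49/3 = 16.3333

16.3333


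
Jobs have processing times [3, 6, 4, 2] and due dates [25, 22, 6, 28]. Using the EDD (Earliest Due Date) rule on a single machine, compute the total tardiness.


Sort by due date (EDD order): [(4, 6), (6, 22), (3, 25), (2, 28)]
Compute completion times and tardiness:
  Job 1: p=4, d=6, C=4, tardiness=max(0,4-6)=0
  Job 2: p=6, d=22, C=10, tardiness=max(0,10-22)=0
  Job 3: p=3, d=25, C=13, tardiness=max(0,13-25)=0
  Job 4: p=2, d=28, C=15, tardiness=max(0,15-28)=0
Total tardiness = 0

0


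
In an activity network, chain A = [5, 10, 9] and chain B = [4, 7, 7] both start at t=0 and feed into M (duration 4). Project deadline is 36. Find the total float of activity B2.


Forward pass: ES(B2) = sum of predecessors on chain B = 4
EF = ES + duration = 4 + 7 = 11
Backward pass: LF(M) = deadline = 36; LS(M) = 36 - 4 = 32
LF(B2) = LS(M) - sum(successors on chain B) = 32 - 7 = 25
LS = LF - duration = 25 - 7 = 18
Total float = LS - ES = 18 - 4 = 14

14


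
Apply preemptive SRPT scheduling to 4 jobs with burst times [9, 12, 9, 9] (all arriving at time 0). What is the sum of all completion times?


Since all jobs arrive at t=0, SRPT equals SPT ordering.
SPT order: [9, 9, 9, 12]
Completion times:
  Job 1: p=9, C=9
  Job 2: p=9, C=18
  Job 3: p=9, C=27
  Job 4: p=12, C=39
Total completion time = 9 + 18 + 27 + 39 = 93

93


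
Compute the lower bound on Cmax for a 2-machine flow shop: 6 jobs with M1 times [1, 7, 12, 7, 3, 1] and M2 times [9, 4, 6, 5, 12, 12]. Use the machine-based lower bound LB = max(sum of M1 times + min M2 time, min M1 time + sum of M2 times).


LB1 = sum(M1 times) + min(M2 times) = 31 + 4 = 35
LB2 = min(M1 times) + sum(M2 times) = 1 + 48 = 49
Lower bound = max(LB1, LB2) = max(35, 49) = 49

49


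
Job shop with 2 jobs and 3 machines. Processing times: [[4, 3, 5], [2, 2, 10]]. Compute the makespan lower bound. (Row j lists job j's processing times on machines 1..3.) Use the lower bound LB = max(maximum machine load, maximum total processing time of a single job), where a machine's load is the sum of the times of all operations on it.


Machine loads:
  Machine 1: 4 + 2 = 6
  Machine 2: 3 + 2 = 5
  Machine 3: 5 + 10 = 15
Max machine load = 15
Job totals:
  Job 1: 12
  Job 2: 14
Max job total = 14
Lower bound = max(15, 14) = 15

15


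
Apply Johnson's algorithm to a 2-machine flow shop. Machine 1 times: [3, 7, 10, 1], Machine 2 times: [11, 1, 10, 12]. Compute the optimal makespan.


Apply Johnson's rule:
  Group 1 (a <= b): [(4, 1, 12), (1, 3, 11), (3, 10, 10)]
  Group 2 (a > b): [(2, 7, 1)]
Optimal job order: [4, 1, 3, 2]
Schedule:
  Job 4: M1 done at 1, M2 done at 13
  Job 1: M1 done at 4, M2 done at 24
  Job 3: M1 done at 14, M2 done at 34
  Job 2: M1 done at 21, M2 done at 35
Makespan = 35

35


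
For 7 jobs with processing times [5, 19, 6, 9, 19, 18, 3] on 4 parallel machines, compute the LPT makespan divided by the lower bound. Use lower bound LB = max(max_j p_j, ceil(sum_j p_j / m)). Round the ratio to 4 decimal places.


LPT order: [19, 19, 18, 9, 6, 5, 3]
Machine loads after assignment: [19, 19, 21, 20]
LPT makespan = 21
Lower bound = max(max_job, ceil(total/4)) = max(19, 20) = 20
Ratio = 21 / 20 = 1.05

1.05


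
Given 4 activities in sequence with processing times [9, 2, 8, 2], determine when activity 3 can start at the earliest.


Activity 3 starts after activities 1 through 2 complete.
Predecessor durations: [9, 2]
ES = 9 + 2 = 11

11


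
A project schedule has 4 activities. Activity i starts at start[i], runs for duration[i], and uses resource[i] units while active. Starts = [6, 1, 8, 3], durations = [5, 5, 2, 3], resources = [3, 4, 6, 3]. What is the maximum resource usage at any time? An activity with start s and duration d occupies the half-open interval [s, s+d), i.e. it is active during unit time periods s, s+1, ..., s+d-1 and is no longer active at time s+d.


Each activity i is active on [start_i, start_i + duration_i).
Compute total resource usage per time slot:
  t=0: active resources = [], total = 0
  t=1: active resources = [4], total = 4
  t=2: active resources = [4], total = 4
  t=3: active resources = [4, 3], total = 7
  t=4: active resources = [4, 3], total = 7
  t=5: active resources = [4, 3], total = 7
  t=6: active resources = [3], total = 3
  t=7: active resources = [3], total = 3
  t=8: active resources = [3, 6], total = 9
  t=9: active resources = [3, 6], total = 9
  t=10: active resources = [3], total = 3
Peak resource demand = 9

9


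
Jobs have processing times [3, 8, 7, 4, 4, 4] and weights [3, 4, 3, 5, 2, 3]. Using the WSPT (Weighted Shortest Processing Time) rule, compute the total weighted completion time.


Compute p/w ratios and sort ascending (WSPT): [(4, 5), (3, 3), (4, 3), (8, 4), (4, 2), (7, 3)]
Compute weighted completion times:
  Job (p=4,w=5): C=4, w*C=5*4=20
  Job (p=3,w=3): C=7, w*C=3*7=21
  Job (p=4,w=3): C=11, w*C=3*11=33
  Job (p=8,w=4): C=19, w*C=4*19=76
  Job (p=4,w=2): C=23, w*C=2*23=46
  Job (p=7,w=3): C=30, w*C=3*30=90
Total weighted completion time = 286

286


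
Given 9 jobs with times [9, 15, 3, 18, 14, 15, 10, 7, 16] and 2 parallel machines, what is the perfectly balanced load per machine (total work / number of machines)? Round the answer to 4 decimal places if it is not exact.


Total processing time = 9 + 15 + 3 + 18 + 14 + 15 + 10 + 7 + 16 = 107
Number of machines = 2
Ideal balanced load = 107 / 2 = 53.5

53.5


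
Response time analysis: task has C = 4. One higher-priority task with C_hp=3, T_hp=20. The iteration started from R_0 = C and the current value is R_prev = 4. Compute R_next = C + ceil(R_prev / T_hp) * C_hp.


R_next = C + ceil(R_prev / T_hp) * C_hp
ceil(4 / 20) = ceil(0.2) = 1
Interference = 1 * 3 = 3
R_next = 4 + 3 = 7

7


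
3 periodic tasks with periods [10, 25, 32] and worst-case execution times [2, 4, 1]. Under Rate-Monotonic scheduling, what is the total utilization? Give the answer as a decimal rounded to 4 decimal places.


Compute individual utilizations (exact fractions):
  Task 1: C/T = 2/10 = 1/5 (approx. 0.2)
  Task 2: C/T = 4/25 (approx. 0.16)
  Task 3: C/T = 1/32 (approx. 0.0313)
Total utilization U = 1/5 + 4/25 + 1/32 = 313/800
Rounded to 4 decimal places: U = 0.3913
RM (Liu & Layland) bound for 3 tasks = 0.779763; compare with U = 313/800 (approx. 0.391250)
U <= bound, so schedulable by RM sufficient condition.

0.3913


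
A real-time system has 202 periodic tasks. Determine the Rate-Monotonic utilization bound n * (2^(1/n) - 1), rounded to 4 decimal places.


Compute 2^(1/202) = 1.0034373158
Subtract 1: 1.0034373158 - 1 = 0.0034373158
Multiply by n: 202 * 0.0034373158 = 0.6943377916
Round to 4 dp: 0.6943

0.6943


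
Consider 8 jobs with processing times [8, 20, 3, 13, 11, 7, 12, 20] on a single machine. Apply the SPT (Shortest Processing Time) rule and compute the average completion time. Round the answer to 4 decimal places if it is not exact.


Sort jobs by processing time (SPT order): [3, 7, 8, 11, 12, 13, 20, 20]
Compute completion times sequentially:
  Job 1: processing = 3, completes at 3
  Job 2: processing = 7, completes at 10
  Job 3: processing = 8, completes at 18
  Job 4: processing = 11, completes at 29
  Job 5: processing = 12, completes at 41
  Job 6: processing = 13, completes at 54
  Job 7: processing = 20, completes at 74
  Job 8: processing = 20, completes at 94
Sum of completion times = 323
Average completion time = 323/8 = 40.375

40.375


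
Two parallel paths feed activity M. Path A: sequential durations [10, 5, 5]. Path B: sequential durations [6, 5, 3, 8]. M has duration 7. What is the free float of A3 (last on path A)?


ES(A3) = sum of predecessors on chain A = 15
EF(A3) = ES + duration = 15 + 5 = 20
Successor of A3 is M. ES(M) = max(sum(A), sum(B)) = max(20, 22) = 22
Free float = ES(successor) - EF(current) = 22 - 20 = 2

2


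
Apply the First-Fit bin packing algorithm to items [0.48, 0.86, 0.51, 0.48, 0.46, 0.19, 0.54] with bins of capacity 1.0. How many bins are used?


Place items sequentially using First-Fit:
  Item 0.48 -> new Bin 1
  Item 0.86 -> new Bin 2
  Item 0.51 -> Bin 1 (now 0.99)
  Item 0.48 -> new Bin 3
  Item 0.46 -> Bin 3 (now 0.94)
  Item 0.19 -> new Bin 4
  Item 0.54 -> Bin 4 (now 0.73)
Total bins used = 4

4


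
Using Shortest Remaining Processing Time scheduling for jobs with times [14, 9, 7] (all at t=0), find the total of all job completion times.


Since all jobs arrive at t=0, SRPT equals SPT ordering.
SPT order: [7, 9, 14]
Completion times:
  Job 1: p=7, C=7
  Job 2: p=9, C=16
  Job 3: p=14, C=30
Total completion time = 7 + 16 + 30 = 53

53


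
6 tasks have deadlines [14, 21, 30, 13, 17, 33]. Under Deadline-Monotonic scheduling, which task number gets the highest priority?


Sort tasks by relative deadline (ascending):
  Task 4: deadline = 13
  Task 1: deadline = 14
  Task 5: deadline = 17
  Task 2: deadline = 21
  Task 3: deadline = 30
  Task 6: deadline = 33
Priority order (highest first): [4, 1, 5, 2, 3, 6]
Highest priority task = 4

4


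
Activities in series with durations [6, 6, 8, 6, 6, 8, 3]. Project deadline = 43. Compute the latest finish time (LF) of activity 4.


LF(activity 4) = deadline - sum of successor durations
Successors: activities 5 through 7 with durations [6, 8, 3]
Sum of successor durations = 17
LF = 43 - 17 = 26

26


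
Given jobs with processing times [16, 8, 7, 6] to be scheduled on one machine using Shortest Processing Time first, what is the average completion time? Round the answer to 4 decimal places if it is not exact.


Sort jobs by processing time (SPT order): [6, 7, 8, 16]
Compute completion times sequentially:
  Job 1: processing = 6, completes at 6
  Job 2: processing = 7, completes at 13
  Job 3: processing = 8, completes at 21
  Job 4: processing = 16, completes at 37
Sum of completion times = 77
Average completion time = 77/4 = 19.25

19.25


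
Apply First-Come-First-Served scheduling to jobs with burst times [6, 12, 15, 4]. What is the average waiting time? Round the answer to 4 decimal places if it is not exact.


FCFS order (as given): [6, 12, 15, 4]
Waiting times:
  Job 1: wait = 0
  Job 2: wait = 6
  Job 3: wait = 18
  Job 4: wait = 33
Sum of waiting times = 57
Average waiting time = 57/4 = 14.25

14.25


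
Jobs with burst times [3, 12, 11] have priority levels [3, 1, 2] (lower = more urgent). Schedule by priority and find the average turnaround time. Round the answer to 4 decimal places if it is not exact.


Sort by priority (ascending = highest first):
Order: [(1, 12), (2, 11), (3, 3)]
Completion times:
  Priority 1, burst=12, C=12
  Priority 2, burst=11, C=23
  Priority 3, burst=3, C=26
Average turnaround = 61/3 = 20.3333

20.3333


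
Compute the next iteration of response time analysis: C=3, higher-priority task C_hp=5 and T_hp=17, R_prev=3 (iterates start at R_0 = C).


R_next = C + ceil(R_prev / T_hp) * C_hp
ceil(3 / 17) = ceil(0.1765) = 1
Interference = 1 * 5 = 5
R_next = 3 + 5 = 8

8


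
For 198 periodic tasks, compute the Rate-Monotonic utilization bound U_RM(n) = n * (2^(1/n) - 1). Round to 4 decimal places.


Compute 2^(1/198) = 1.0035068781
Subtract 1: 1.0035068781 - 1 = 0.0035068781
Multiply by n: 198 * 0.0035068781 = 0.6943618638
Round to 4 dp: 0.6944

0.6944


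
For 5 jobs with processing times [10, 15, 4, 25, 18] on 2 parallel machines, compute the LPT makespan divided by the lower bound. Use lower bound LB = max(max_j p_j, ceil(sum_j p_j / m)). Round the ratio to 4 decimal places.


LPT order: [25, 18, 15, 10, 4]
Machine loads after assignment: [35, 37]
LPT makespan = 37
Lower bound = max(max_job, ceil(total/2)) = max(25, 36) = 36
Ratio = 37 / 36 = 1.0278

1.0278


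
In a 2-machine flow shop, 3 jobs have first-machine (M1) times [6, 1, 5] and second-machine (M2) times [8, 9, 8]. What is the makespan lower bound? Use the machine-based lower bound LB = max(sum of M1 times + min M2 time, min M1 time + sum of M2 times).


LB1 = sum(M1 times) + min(M2 times) = 12 + 8 = 20
LB2 = min(M1 times) + sum(M2 times) = 1 + 25 = 26
Lower bound = max(LB1, LB2) = max(20, 26) = 26

26


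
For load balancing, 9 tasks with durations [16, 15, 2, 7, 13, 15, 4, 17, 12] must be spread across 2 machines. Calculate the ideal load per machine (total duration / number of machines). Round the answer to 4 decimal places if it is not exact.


Total processing time = 16 + 15 + 2 + 7 + 13 + 15 + 4 + 17 + 12 = 101
Number of machines = 2
Ideal balanced load = 101 / 2 = 50.5

50.5


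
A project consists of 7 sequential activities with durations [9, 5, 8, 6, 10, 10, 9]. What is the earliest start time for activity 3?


Activity 3 starts after activities 1 through 2 complete.
Predecessor durations: [9, 5]
ES = 9 + 5 = 14

14


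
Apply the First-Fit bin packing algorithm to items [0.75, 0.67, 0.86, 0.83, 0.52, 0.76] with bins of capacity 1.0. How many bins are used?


Place items sequentially using First-Fit:
  Item 0.75 -> new Bin 1
  Item 0.67 -> new Bin 2
  Item 0.86 -> new Bin 3
  Item 0.83 -> new Bin 4
  Item 0.52 -> new Bin 5
  Item 0.76 -> new Bin 6
Total bins used = 6

6


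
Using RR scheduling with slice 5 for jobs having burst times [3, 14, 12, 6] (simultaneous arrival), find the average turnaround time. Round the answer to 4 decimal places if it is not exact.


Time quantum = 5
Execution trace:
  J1 runs 3 units, time = 3
  J2 runs 5 units, time = 8
  J3 runs 5 units, time = 13
  J4 runs 5 units, time = 18
  J2 runs 5 units, time = 23
  J3 runs 5 units, time = 28
  J4 runs 1 units, time = 29
  J2 runs 4 units, time = 33
  J3 runs 2 units, time = 35
Finish times: [3, 33, 35, 29]
Average turnaround = 100/4 = 25.0

25.0


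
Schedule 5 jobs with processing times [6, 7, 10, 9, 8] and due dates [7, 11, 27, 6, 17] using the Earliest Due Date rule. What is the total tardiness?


Sort by due date (EDD order): [(9, 6), (6, 7), (7, 11), (8, 17), (10, 27)]
Compute completion times and tardiness:
  Job 1: p=9, d=6, C=9, tardiness=max(0,9-6)=3
  Job 2: p=6, d=7, C=15, tardiness=max(0,15-7)=8
  Job 3: p=7, d=11, C=22, tardiness=max(0,22-11)=11
  Job 4: p=8, d=17, C=30, tardiness=max(0,30-17)=13
  Job 5: p=10, d=27, C=40, tardiness=max(0,40-27)=13
Total tardiness = 48

48


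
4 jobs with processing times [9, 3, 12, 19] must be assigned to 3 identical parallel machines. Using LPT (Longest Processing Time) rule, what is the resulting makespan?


Sort jobs in decreasing order (LPT): [19, 12, 9, 3]
Assign each job to the least loaded machine:
  Machine 1: jobs [19], load = 19
  Machine 2: jobs [12], load = 12
  Machine 3: jobs [9, 3], load = 12
Makespan = max load = 19

19


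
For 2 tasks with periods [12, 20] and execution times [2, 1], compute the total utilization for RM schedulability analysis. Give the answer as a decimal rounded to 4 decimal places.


Compute individual utilizations (exact fractions):
  Task 1: C/T = 2/12 = 1/6 (approx. 0.1667)
  Task 2: C/T = 1/20 (approx. 0.05)
Total utilization U = 1/6 + 1/20 = 13/60
Rounded to 4 decimal places: U = 0.2167
RM (Liu & Layland) bound for 2 tasks = 0.828427; compare with U = 13/60 (approx. 0.216667)
U <= bound, so schedulable by RM sufficient condition.

0.2167


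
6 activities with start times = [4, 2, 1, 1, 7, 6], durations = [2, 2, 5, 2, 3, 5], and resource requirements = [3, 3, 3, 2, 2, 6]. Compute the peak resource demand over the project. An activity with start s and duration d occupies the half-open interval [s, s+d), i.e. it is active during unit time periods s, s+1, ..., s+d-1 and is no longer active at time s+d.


Each activity i is active on [start_i, start_i + duration_i).
Compute total resource usage per time slot:
  t=0: active resources = [], total = 0
  t=1: active resources = [3, 2], total = 5
  t=2: active resources = [3, 3, 2], total = 8
  t=3: active resources = [3, 3], total = 6
  t=4: active resources = [3, 3], total = 6
  t=5: active resources = [3, 3], total = 6
  t=6: active resources = [6], total = 6
  t=7: active resources = [2, 6], total = 8
  t=8: active resources = [2, 6], total = 8
  t=9: active resources = [2, 6], total = 8
  t=10: active resources = [6], total = 6
Peak resource demand = 8

8


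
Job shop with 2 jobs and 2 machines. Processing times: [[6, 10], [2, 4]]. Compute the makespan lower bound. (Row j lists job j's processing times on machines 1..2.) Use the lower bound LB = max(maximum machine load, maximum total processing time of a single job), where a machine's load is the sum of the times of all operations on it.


Machine loads:
  Machine 1: 6 + 2 = 8
  Machine 2: 10 + 4 = 14
Max machine load = 14
Job totals:
  Job 1: 16
  Job 2: 6
Max job total = 16
Lower bound = max(14, 16) = 16

16


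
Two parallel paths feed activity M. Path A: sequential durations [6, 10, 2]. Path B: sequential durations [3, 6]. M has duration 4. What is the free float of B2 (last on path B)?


ES(B2) = sum of predecessors on chain B = 3
EF(B2) = ES + duration = 3 + 6 = 9
Successor of B2 is M. ES(M) = max(sum(A), sum(B)) = max(18, 9) = 18
Free float = ES(successor) - EF(current) = 18 - 9 = 9

9


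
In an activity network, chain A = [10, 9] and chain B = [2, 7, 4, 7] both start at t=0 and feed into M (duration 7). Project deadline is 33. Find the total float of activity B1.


Forward pass: ES(B1) = sum of predecessors on chain B = 0
EF = ES + duration = 0 + 2 = 2
Backward pass: LF(M) = deadline = 33; LS(M) = 33 - 7 = 26
LF(B1) = LS(M) - sum(successors on chain B) = 26 - 18 = 8
LS = LF - duration = 8 - 2 = 6
Total float = LS - ES = 6 - 0 = 6

6
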